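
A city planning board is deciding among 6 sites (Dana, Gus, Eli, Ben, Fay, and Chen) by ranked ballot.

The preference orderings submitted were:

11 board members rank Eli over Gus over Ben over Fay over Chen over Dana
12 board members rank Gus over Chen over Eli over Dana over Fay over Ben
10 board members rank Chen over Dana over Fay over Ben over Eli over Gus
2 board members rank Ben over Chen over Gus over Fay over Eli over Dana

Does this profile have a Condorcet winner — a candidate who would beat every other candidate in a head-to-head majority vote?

No

Head-to-head results (35 voters total):
Dana vs Gus: Gus wins 25–10.
Dana vs Eli: Eli wins 25–10.
Dana vs Ben: Dana wins 22–13.
Dana vs Fay: Dana wins 22–13.
Dana vs Chen: Chen wins 35–0.
Gus vs Eli: Eli wins 21–14.
Gus vs Ben: Gus wins 23–12.
Gus vs Fay: Gus wins 25–10.
Gus vs Chen: Gus wins 23–12.
Eli vs Ben: Eli wins 23–12.
Eli vs Fay: Eli wins 23–12.
Eli vs Chen: Chen wins 24–11.
Ben vs Fay: Fay wins 22–13.
Ben vs Chen: Chen wins 22–13.
Fay vs Chen: Chen wins 24–11.
No candidate beats all others: Gus beats Chen beats Eli beats Gus, a majority cycle.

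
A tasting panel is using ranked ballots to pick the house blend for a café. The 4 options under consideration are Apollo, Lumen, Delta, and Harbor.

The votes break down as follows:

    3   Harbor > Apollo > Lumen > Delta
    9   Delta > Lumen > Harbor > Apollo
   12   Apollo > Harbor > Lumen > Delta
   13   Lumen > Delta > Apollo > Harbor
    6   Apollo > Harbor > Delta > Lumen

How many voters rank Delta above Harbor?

Ballots ranking Delta above Harbor: 9+13 = 22.
Ballots ranking Harbor above Delta: 3+12+6 = 21.
So 22 of 43 voters prefer Delta to Harbor.

22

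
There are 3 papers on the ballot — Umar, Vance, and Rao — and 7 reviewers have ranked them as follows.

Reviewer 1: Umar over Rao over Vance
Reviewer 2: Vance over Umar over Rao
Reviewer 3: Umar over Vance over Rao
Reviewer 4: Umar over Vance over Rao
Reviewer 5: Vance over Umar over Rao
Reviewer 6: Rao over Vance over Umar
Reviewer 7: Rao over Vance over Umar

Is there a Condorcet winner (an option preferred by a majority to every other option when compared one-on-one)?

Head-to-head results (7 voters total):
Umar vs Vance: Vance wins 4–3.
Umar vs Rao: Umar wins 5–2.
Vance vs Rao: Vance wins 4–3.
Vance beats each rival — Umar (4–3), Rao (4–3) — so Vance is the Condorcet winner.

Yes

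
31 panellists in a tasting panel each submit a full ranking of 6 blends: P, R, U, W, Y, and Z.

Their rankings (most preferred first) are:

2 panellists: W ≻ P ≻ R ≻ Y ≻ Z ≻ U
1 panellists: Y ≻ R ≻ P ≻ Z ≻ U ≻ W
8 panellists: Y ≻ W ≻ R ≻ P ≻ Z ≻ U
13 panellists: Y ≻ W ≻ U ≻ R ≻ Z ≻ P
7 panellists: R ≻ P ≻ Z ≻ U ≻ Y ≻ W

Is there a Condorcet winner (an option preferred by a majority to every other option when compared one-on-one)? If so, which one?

Head-to-head results (31 voters total):
P vs R: R wins 29–2.
P vs U: P wins 18–13.
P vs W: W wins 23–8.
P vs Y: Y wins 22–9.
P vs Z: P wins 18–13.
R vs U: R wins 18–13.
R vs W: W wins 23–8.
R vs Y: Y wins 22–9.
R vs Z: R wins 31–0.
U vs W: W wins 23–8.
U vs Y: Y wins 24–7.
U vs Z: Z wins 18–13.
W vs Y: Y wins 29–2.
W vs Z: W wins 23–8.
Y vs Z: Y wins 24–7.
Y beats each rival — P (22–9), R (22–9), U (24–7), W (29–2), Z (24–7) — so Y is the Condorcet winner.

Y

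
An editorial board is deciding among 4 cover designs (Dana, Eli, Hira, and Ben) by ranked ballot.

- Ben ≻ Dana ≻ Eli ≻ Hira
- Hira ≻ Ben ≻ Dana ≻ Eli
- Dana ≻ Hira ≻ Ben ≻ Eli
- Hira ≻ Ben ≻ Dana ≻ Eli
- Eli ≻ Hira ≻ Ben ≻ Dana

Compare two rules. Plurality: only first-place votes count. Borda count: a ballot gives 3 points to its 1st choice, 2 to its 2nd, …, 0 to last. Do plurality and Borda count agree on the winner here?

Yes

Plurality first-place counts: Dana 1, Eli 1, Hira 2, Ben 1 → Hira.
Borda totals: Dana 7, Eli 4, Hira 10, Ben 9 → Hira.
The two rules agree on Hira.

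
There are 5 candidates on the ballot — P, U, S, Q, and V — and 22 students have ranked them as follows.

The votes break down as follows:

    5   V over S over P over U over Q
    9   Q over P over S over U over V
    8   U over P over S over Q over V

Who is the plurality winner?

Q

First-place vote totals:
  P: 0
  U: 8
  S: 0
  Q: 9
  V: 5
Q has the most first-place votes.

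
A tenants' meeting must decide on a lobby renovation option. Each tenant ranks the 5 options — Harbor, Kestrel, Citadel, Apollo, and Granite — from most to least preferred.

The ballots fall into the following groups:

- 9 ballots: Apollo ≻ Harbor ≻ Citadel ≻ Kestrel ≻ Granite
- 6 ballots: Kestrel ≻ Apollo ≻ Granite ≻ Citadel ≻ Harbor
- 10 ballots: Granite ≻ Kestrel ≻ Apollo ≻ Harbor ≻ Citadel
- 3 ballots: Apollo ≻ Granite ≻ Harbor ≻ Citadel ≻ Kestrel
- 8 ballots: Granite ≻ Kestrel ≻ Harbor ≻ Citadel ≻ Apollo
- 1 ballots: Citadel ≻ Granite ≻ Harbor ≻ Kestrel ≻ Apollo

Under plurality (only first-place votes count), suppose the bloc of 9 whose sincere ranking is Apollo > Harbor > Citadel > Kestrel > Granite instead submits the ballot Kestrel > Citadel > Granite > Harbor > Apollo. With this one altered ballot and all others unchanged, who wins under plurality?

Granite

First-place totals with the altered ballot: Harbor 0, Kestrel 15, Citadel 1, Apollo 3, Granite 18.
The winner is unchanged: still Granite.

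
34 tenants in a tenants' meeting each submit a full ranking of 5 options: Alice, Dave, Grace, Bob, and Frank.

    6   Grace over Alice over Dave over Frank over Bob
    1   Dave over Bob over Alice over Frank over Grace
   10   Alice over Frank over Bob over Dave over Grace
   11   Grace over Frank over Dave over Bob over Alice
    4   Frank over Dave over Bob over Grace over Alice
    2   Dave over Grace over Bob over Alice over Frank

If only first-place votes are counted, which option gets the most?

First-place vote totals:
  Alice: 10
  Dave: 3
  Grace: 17
  Bob: 0
  Frank: 4
Grace has the most first-place votes.

Grace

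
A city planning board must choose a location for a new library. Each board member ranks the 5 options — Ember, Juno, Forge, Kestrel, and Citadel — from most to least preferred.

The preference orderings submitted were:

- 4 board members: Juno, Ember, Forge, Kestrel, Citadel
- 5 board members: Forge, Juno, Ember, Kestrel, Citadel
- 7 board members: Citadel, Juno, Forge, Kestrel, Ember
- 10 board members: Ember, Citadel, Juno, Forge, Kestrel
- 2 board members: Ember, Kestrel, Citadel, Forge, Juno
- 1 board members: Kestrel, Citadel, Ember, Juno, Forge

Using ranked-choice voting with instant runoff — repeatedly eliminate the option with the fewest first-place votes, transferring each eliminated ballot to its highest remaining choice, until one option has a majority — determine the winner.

Round 1: Ember 12, Citadel 7, Forge 5, Juno 4, Kestrel 1. Kestrel has the fewest and is eliminated.
Round 2: Ember 12, Citadel 8, Forge 5, Juno 4. Juno has the fewest and is eliminated.
Round 3: Ember 16, Citadel 8, Forge 5. Ember has a majority.

Ember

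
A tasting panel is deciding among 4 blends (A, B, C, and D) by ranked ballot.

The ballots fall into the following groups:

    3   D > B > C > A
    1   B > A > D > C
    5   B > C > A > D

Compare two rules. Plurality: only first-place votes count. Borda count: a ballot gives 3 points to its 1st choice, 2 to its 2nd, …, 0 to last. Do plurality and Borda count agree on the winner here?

Plurality first-place counts: A 0, B 6, C 0, D 3 → B.
Borda totals: A 7, B 24, C 13, D 10 → B.
The two rules agree on B.

Yes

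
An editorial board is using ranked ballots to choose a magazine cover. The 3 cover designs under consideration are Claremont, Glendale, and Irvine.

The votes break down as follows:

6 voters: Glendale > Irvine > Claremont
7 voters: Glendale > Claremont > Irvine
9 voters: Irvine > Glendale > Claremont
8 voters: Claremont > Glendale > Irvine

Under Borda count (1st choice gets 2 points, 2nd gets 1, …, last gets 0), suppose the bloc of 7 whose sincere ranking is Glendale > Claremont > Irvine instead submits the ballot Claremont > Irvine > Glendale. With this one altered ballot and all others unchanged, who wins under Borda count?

Irvine

Borda totals with the altered ballot: Claremont 30, Glendale 29, Irvine 31.
The switch changes the winner from Glendale to Irvine.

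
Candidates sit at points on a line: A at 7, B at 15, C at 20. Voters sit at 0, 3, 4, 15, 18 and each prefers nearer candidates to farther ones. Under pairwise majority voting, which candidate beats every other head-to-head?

A

With single-peaked preferences on a line, the Condorcet winner is the candidate closest to the median voter.
The median voter (position 4) is closest to A at 7.
Check: A vs B — voters closer to A: 3 of 5.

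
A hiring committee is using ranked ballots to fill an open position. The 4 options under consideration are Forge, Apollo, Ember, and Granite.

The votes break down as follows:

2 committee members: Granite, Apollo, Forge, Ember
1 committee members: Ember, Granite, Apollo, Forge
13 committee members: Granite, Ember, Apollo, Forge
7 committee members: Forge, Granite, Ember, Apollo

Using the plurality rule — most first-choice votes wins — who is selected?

First-place vote totals:
  Forge: 7
  Apollo: 0
  Ember: 1
  Granite: 15
Granite has the most first-place votes.

Granite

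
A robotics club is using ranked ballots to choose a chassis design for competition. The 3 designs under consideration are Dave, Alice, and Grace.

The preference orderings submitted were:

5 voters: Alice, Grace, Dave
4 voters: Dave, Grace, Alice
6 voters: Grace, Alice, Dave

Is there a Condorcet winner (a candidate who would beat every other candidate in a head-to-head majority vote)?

Yes

Head-to-head results (15 voters total):
Dave vs Alice: Alice wins 11–4.
Dave vs Grace: Grace wins 11–4.
Alice vs Grace: Grace wins 10–5.
Grace beats each rival — Dave (11–4), Alice (10–5) — so Grace is the Condorcet winner.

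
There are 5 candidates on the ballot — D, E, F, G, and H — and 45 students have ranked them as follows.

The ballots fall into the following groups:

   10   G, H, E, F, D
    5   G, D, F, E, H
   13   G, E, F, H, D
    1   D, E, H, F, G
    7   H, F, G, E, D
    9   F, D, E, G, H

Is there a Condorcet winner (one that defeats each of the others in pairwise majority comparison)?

Head-to-head results (45 voters total):
D vs E: E wins 30–15.
D vs F: F wins 39–6.
D vs G: G wins 35–10.
D vs H: H wins 30–15.
E vs F: E wins 24–21.
E vs G: G wins 35–10.
E vs H: E wins 28–17.
F vs G: G wins 28–17.
F vs H: F wins 27–18.
G vs H: G wins 37–8.
G beats each rival — D (35–10), E (35–10), F (28–17), H (37–8) — so G is the Condorcet winner.

Yes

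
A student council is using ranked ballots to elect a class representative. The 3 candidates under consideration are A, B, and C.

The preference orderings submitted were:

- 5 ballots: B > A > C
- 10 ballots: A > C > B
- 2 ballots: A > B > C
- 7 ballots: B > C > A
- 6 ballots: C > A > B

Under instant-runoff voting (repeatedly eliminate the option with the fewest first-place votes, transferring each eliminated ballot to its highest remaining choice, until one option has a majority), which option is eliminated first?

Round 1: A 12, B 12, C 6. C has the fewest and is eliminated.
Round 2: A 18, B 12. A has a majority.

C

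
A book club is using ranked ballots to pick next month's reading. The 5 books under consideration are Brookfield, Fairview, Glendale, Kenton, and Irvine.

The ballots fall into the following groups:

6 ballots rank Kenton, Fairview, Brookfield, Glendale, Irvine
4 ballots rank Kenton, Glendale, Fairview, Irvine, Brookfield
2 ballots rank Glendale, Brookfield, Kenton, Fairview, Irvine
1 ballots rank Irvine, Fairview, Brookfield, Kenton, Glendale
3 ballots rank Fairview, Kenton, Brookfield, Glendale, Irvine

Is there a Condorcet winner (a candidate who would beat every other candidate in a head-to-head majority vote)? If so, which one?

Head-to-head results (16 voters total):
Brookfield vs Fairview: Fairview wins 14–2.
Brookfield vs Glendale: Brookfield wins 10–6.
Brookfield vs Kenton: Kenton wins 13–3.
Brookfield vs Irvine: Brookfield wins 11–5.
Fairview vs Glendale: Fairview wins 10–6.
Fairview vs Kenton: Kenton wins 12–4.
Fairview vs Irvine: Fairview wins 15–1.
Glendale vs Kenton: Kenton wins 14–2.
Glendale vs Irvine: Glendale wins 15–1.
Kenton vs Irvine: Kenton wins 15–1.
Kenton beats each rival — Brookfield (13–3), Fairview (12–4), Glendale (14–2), Irvine (15–1) — so Kenton is the Condorcet winner.

Kenton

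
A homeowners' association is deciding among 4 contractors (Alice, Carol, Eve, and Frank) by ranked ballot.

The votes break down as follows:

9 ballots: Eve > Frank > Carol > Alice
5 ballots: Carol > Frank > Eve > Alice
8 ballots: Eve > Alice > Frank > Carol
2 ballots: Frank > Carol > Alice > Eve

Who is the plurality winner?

First-place vote totals:
  Alice: 0
  Carol: 5
  Eve: 17
  Frank: 2
Eve has the most first-place votes.

Eve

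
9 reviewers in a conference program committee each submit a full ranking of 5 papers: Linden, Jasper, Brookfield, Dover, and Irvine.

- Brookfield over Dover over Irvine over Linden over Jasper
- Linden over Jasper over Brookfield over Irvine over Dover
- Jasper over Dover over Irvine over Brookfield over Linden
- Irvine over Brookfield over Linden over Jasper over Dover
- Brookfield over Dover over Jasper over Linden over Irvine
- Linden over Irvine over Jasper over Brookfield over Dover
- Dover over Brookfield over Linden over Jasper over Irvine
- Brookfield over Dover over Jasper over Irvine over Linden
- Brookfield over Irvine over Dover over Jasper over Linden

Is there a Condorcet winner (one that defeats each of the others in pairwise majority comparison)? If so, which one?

Head-to-head results (9 voters total):
Linden vs Jasper: Linden wins 5–4.
Linden vs Brookfield: Brookfield wins 7–2.
Linden vs Dover: Dover wins 6–3.
Linden vs Irvine: Irvine wins 5–4.
Jasper vs Brookfield: Brookfield wins 6–3.
Jasper vs Dover: Dover wins 5–4.
Jasper vs Irvine: Jasper wins 5–4.
Brookfield vs Dover: Brookfield wins 7–2.
Brookfield vs Irvine: Brookfield wins 6–3.
Dover vs Irvine: Dover wins 5–4.
Brookfield beats each rival — Linden (7–2), Jasper (6–3), Dover (7–2), Irvine (6–3) — so Brookfield is the Condorcet winner.

Brookfield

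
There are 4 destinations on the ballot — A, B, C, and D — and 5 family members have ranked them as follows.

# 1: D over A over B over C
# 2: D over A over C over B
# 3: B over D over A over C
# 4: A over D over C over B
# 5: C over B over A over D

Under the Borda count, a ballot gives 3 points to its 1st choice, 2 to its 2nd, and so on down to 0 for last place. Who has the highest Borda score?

D

Borda scores:
  A: 2 + 2 + 1 + 3 + 1 = 9
  B: 1 + 0 + 3 + 0 + 2 = 6
  C: 0 + 1 + 0 + 1 + 3 = 5
  D: 3 + 3 + 2 + 2 + 0 = 10
D has the highest total.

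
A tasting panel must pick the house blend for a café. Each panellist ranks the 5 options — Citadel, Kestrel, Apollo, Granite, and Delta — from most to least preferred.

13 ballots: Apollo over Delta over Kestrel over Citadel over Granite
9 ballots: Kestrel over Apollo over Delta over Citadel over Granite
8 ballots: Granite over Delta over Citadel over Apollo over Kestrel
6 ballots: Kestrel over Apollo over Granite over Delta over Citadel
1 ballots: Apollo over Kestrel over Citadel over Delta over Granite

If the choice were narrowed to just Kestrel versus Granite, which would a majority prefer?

Ballots ranking Kestrel above Granite: 13+9+6+1 = 29.
Ballots ranking Granite above Kestrel: 8.
Kestrel wins the head-to-head, 29–8.

Kestrel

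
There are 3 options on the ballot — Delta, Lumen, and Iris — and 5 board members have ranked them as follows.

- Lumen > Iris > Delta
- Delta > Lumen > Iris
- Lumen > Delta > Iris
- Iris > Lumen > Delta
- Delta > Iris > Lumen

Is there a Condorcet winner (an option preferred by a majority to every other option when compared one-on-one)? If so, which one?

Lumen

Head-to-head results (5 voters total):
Delta vs Lumen: Lumen wins 3–2.
Delta vs Iris: Delta wins 3–2.
Lumen vs Iris: Lumen wins 3–2.
Lumen beats each rival — Delta (3–2), Iris (3–2) — so Lumen is the Condorcet winner.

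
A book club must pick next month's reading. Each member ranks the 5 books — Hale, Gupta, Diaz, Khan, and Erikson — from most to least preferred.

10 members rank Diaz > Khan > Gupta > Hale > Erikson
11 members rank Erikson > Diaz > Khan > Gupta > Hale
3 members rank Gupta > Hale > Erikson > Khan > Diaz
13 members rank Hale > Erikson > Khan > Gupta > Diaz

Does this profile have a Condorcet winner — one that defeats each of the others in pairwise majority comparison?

No

Head-to-head results (37 voters total):
Hale vs Gupta: Gupta wins 24–13.
Hale vs Diaz: Diaz wins 21–16.
Hale vs Khan: Khan wins 21–16.
Hale vs Erikson: Hale wins 26–11.
Gupta vs Diaz: Diaz wins 21–16.
Gupta vs Khan: Khan wins 34–3.
Gupta vs Erikson: Erikson wins 24–13.
Diaz vs Khan: Diaz wins 21–16.
Diaz vs Erikson: Erikson wins 27–10.
Khan vs Erikson: Erikson wins 27–10.
No candidate beats all others: Hale beats Erikson beats Gupta beats Hale, a majority cycle.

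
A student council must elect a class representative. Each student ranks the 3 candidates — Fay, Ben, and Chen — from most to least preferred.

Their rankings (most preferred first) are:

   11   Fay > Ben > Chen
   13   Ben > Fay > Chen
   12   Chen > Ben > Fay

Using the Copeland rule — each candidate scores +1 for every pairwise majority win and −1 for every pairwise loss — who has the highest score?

Pairwise results:
  Fay vs Ben: Ben wins 25–11.
  Fay vs Chen: Fay wins 24–12.
  Ben vs Chen: Ben wins 24–12.
Copeland scores (wins − losses):
  Fay: 1 − 1 = 0
  Ben: 2 − 0 = 2
  Chen: 0 − 2 = -2
Ben has the best Copeland score.

Ben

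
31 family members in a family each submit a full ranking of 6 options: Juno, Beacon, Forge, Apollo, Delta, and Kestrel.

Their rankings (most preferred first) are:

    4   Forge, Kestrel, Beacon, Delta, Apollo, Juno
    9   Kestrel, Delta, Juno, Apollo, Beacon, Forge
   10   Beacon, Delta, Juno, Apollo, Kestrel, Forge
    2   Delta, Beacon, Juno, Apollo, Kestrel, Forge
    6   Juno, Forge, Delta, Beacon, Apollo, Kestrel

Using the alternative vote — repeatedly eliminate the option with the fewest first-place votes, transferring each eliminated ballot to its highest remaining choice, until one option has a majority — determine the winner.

Round 1: Beacon 10, Kestrel 9, Juno 6, Forge 4, Delta 2, Apollo 0. Apollo has the fewest and is eliminated.
Round 2: Beacon 10, Kestrel 9, Juno 6, Forge 4, Delta 2. Delta has the fewest and is eliminated.
Round 3: Beacon 12, Kestrel 9, Juno 6, Forge 4. Forge has the fewest and is eliminated.
Round 4: Kestrel 13, Beacon 12, Juno 6. Juno has the fewest and is eliminated.
Round 5: Beacon 18, Kestrel 13. Beacon has a majority.

Beacon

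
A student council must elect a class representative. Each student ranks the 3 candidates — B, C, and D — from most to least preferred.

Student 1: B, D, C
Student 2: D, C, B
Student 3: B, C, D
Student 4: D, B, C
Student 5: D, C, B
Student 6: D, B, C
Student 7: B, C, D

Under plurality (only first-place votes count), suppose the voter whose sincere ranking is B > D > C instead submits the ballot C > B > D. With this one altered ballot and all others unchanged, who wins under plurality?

First-place totals with the altered ballot: B 2, C 1, D 4.
The winner is unchanged: still D.

D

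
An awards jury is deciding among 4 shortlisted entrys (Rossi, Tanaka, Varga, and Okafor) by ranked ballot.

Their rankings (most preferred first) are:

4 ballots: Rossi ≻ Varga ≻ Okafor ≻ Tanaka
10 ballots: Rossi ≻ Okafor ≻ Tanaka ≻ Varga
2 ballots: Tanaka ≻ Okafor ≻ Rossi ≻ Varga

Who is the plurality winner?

Rossi

First-place vote totals:
  Rossi: 14
  Tanaka: 2
  Varga: 0
  Okafor: 0
Rossi has the most first-place votes.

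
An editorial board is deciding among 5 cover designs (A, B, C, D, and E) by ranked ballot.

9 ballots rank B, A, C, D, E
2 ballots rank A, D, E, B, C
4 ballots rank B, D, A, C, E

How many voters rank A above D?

11

Ballots ranking A above D: 9+2 = 11.
Ballots ranking D above A: 4.
So 11 of 15 voters prefer A to D.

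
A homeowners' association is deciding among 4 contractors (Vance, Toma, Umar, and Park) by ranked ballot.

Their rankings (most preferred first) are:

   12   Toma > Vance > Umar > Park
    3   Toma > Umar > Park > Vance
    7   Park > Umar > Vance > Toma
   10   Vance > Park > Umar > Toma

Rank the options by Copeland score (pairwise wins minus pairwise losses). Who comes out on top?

Pairwise results:
  Vance vs Toma: Vance wins 17–15.
  Vance vs Umar: Vance wins 22–10.
  Vance vs Park: Vance wins 22–10.
  Toma vs Umar: Umar wins 17–15.
  Toma vs Park: Park wins 17–15.
  Umar vs Park: Park wins 17–15.
Copeland scores (wins − losses):
  Vance: 3 − 0 = 3
  Toma: 0 − 3 = -3
  Umar: 1 − 2 = -1
  Park: 2 − 1 = 1
Vance has the best Copeland score.

Vance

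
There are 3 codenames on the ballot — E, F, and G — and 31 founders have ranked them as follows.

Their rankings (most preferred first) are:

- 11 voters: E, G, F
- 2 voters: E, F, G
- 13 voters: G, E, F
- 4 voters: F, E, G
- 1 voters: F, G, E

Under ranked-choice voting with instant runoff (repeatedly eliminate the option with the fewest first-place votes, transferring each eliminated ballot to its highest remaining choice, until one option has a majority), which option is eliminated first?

Round 1: E 13, G 13, F 5. F has the fewest and is eliminated.
Round 2: E 17, G 14. E has a majority.

F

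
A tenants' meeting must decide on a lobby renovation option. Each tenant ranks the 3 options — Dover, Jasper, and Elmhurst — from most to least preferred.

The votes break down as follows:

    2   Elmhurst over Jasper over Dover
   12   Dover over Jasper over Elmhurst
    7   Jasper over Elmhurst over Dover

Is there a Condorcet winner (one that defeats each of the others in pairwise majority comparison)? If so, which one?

Head-to-head results (21 voters total):
Dover vs Jasper: Dover wins 12–9.
Dover vs Elmhurst: Dover wins 12–9.
Jasper vs Elmhurst: Jasper wins 19–2.
Dover beats each rival — Jasper (12–9), Elmhurst (12–9) — so Dover is the Condorcet winner.

Dover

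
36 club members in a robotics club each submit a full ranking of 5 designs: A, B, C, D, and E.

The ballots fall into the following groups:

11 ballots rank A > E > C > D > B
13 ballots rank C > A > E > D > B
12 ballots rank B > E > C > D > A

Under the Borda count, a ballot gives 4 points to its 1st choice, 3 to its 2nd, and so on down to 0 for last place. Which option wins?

Borda scores:
  A: 11·4 + 13·3 + 12·0 = 83
  B: 11·0 + 13·0 + 12·4 = 48
  C: 11·2 + 13·4 + 12·2 = 98
  D: 11·1 + 13·1 + 12·1 = 36
  E: 11·3 + 13·2 + 12·3 = 95
C has the highest total.

C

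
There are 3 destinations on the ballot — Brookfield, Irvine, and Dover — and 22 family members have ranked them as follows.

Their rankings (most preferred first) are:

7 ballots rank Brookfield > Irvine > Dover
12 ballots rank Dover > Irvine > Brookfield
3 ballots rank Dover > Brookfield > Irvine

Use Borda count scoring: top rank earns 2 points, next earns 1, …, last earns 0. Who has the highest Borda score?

Borda scores:
  Brookfield: 7·2 + 12·0 + 3·1 = 17
  Irvine: 7·1 + 12·1 + 3·0 = 19
  Dover: 7·0 + 12·2 + 3·2 = 30
Dover has the highest total.

Dover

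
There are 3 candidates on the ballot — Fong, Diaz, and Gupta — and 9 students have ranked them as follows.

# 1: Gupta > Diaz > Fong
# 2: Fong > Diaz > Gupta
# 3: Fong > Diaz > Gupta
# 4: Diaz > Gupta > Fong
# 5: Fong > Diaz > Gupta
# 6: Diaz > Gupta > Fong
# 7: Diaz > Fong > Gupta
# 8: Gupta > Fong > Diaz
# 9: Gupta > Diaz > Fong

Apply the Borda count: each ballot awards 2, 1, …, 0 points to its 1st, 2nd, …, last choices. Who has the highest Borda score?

Borda scores:
  Fong: 0 + 2 + 2 + 0 + 2 + 0 + 1 + 1 + 0 = 8
  Diaz: 1 + 1 + 1 + 2 + 1 + 2 + 2 + 0 + 1 = 11
  Gupta: 2 + 0 + 0 + 1 + 0 + 1 + 0 + 2 + 2 = 8
Diaz has the highest total.

Diaz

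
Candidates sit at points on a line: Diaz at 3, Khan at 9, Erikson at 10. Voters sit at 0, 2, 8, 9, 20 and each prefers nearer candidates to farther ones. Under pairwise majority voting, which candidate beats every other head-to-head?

Khan

With single-peaked preferences on a line, the Condorcet winner is the candidate closest to the median voter.
The median voter (position 8) is closest to Khan at 9.
Check: Khan vs Erikson — voters closer to Khan: 4 of 5.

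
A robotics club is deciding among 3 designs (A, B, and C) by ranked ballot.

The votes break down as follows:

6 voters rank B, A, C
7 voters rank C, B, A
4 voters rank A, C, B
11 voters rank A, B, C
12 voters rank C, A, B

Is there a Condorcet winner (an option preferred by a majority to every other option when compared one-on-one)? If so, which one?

A

Head-to-head results (40 voters total):
A vs B: A wins 27–13.
A vs C: A wins 21–19.
B vs C: C wins 23–17.
A beats each rival — B (27–13), C (21–19) — so A is the Condorcet winner.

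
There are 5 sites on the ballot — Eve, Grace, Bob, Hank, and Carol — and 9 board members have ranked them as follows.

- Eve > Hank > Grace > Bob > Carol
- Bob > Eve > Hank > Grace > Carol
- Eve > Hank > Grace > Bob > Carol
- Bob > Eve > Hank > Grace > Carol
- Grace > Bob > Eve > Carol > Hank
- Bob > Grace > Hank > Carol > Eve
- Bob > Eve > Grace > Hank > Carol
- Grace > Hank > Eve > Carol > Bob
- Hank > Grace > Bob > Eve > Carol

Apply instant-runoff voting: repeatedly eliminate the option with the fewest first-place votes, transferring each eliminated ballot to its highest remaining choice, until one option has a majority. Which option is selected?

Round 1: Bob 4, Eve 2, Grace 2, Hank 1, Carol 0. Carol has the fewest and is eliminated.
Round 2: Bob 4, Eve 2, Grace 2, Hank 1. Hank has the fewest and is eliminated.
Round 3: Bob 4, Grace 3, Eve 2. Eve has the fewest and is eliminated.
Round 4: Grace 5, Bob 4. Grace has a majority.

Grace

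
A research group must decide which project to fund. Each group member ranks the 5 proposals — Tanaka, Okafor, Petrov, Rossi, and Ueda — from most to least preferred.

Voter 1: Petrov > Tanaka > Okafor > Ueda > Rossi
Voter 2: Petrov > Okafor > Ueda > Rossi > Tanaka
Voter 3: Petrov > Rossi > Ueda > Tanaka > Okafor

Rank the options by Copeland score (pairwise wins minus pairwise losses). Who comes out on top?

Pairwise results:
  Tanaka vs Okafor: Tanaka wins 2–1.
  Tanaka vs Petrov: Petrov wins 3–0.
  Tanaka vs Rossi: Rossi wins 2–1.
  Tanaka vs Ueda: Ueda wins 2–1.
  Okafor vs Petrov: Petrov wins 3–0.
  Okafor vs Rossi: Okafor wins 2–1.
  Okafor vs Ueda: Okafor wins 2–1.
  Petrov vs Rossi: Petrov wins 3–0.
  Petrov vs Ueda: Petrov wins 3–0.
  Rossi vs Ueda: Ueda wins 2–1.
Copeland scores (wins − losses):
  Tanaka: 1 − 3 = -2
  Okafor: 2 − 2 = 0
  Petrov: 4 − 0 = 4
  Rossi: 1 − 3 = -2
  Ueda: 2 − 2 = 0
Petrov has the best Copeland score.

Petrov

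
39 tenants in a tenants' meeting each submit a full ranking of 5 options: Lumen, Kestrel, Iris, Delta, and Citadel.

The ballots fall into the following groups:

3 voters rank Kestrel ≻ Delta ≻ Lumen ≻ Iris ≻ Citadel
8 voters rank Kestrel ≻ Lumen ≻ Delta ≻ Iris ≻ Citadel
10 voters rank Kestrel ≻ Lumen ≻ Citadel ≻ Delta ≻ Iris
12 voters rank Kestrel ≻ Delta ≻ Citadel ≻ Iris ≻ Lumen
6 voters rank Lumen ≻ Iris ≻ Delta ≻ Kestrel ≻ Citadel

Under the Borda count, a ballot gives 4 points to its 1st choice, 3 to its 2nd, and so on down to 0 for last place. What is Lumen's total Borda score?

Borda scores:
  Lumen: 3·2 + 8·3 + 10·3 + 12·0 + 6·4 = 84
  Kestrel: 3·4 + 8·4 + 10·4 + 12·4 + 6·1 = 138
  Iris: 3·1 + 8·1 + 10·0 + 12·1 + 6·3 = 41
  Delta: 3·3 + 8·2 + 10·1 + 12·3 + 6·2 = 83
  Citadel: 3·0 + 8·0 + 10·2 + 12·2 + 6·0 = 44

84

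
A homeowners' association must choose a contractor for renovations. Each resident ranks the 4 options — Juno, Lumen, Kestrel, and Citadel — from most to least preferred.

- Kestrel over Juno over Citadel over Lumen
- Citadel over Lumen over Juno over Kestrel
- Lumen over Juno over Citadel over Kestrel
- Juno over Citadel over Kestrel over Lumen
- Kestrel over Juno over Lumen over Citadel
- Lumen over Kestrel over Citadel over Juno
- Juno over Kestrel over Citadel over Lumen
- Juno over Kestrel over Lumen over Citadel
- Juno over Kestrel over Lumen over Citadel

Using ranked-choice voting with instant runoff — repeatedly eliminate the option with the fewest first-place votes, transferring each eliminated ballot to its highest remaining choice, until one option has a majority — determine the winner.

Juno

Round 1: Juno 4, Lumen 2, Kestrel 2, Citadel 1. Citadel has the fewest and is eliminated.
Round 2: Juno 4, Lumen 3, Kestrel 2. Kestrel has the fewest and is eliminated.
Round 3: Juno 6, Lumen 3. Juno has a majority.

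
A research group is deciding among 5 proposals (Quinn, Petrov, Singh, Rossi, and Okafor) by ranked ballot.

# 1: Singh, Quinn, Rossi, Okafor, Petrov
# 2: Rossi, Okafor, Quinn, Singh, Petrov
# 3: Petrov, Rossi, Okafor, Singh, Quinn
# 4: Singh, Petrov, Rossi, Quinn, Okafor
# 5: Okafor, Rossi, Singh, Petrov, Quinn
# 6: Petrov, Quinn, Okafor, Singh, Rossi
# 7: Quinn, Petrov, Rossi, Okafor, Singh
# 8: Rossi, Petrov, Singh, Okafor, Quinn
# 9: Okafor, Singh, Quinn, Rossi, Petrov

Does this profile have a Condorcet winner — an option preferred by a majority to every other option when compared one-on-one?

Head-to-head results (9 voters total):
Quinn vs Petrov: Petrov wins 5–4.
Quinn vs Singh: Singh wins 6–3.
Quinn vs Rossi: Rossi wins 5–4.
Quinn vs Okafor: Okafor wins 5–4.
Petrov vs Singh: Singh wins 5–4.
Petrov vs Rossi: Rossi wins 5–4.
Petrov vs Okafor: Petrov wins 5–4.
Singh vs Rossi: Rossi wins 5–4.
Singh vs Okafor: Okafor wins 6–3.
Rossi vs Okafor: Rossi wins 6–3.
Rossi beats each rival — Quinn (5–4), Petrov (5–4), Singh (5–4), Okafor (6–3) — so Rossi is the Condorcet winner.

Yes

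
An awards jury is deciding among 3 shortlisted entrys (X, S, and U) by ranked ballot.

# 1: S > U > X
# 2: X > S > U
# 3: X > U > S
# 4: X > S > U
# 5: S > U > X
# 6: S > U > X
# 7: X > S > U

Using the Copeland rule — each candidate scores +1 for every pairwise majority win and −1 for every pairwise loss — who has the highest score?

Pairwise results:
  X vs S: X wins 4–3.
  X vs U: X wins 4–3.
  S vs U: S wins 6–1.
Copeland scores (wins − losses):
  X: 2 − 0 = 2
  S: 1 − 1 = 0
  U: 0 − 2 = -2
X has the best Copeland score.

X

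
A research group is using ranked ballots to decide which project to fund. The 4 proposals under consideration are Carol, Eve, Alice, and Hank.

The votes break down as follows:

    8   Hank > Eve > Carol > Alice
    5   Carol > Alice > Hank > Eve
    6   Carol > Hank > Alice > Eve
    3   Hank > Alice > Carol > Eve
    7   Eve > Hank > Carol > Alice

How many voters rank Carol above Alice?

Ballots ranking Carol above Alice: 8+5+6+7 = 26.
Ballots ranking Alice above Carol: 3.
So 26 of 29 voters prefer Carol to Alice.

26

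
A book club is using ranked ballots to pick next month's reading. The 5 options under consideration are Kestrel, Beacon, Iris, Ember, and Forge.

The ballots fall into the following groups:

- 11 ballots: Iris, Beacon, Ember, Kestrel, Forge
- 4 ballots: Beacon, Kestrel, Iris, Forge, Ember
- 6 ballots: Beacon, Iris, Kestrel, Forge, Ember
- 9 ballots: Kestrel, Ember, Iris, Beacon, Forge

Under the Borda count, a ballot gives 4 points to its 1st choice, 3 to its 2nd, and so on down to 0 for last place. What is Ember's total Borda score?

Borda scores:
  Kestrel: 11·1 + 4·3 + 6·2 + 9·4 = 71
  Beacon: 11·3 + 4·4 + 6·4 + 9·1 = 82
  Iris: 11·4 + 4·2 + 6·3 + 9·2 = 88
  Ember: 11·2 + 4·0 + 6·0 + 9·3 = 49
  Forge: 11·0 + 4·1 + 6·1 + 9·0 = 10

49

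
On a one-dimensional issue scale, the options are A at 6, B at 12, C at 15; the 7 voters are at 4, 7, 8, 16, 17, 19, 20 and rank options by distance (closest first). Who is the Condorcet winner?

With single-peaked preferences on a line, the Condorcet winner is the candidate closest to the median voter.
The median voter (position 16) is closest to C at 15.
Check: C vs B — voters closer to C: 4 of 7.

C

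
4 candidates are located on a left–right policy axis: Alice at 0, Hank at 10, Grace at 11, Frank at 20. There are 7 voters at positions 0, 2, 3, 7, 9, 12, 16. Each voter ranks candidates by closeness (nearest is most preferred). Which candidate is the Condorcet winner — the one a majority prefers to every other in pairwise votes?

Hank

With single-peaked preferences on a line, the Condorcet winner is the candidate closest to the median voter.
The median voter (position 7) is closest to Hank at 10.
Check: Hank vs Frank — voters closer to Hank: 6 of 7.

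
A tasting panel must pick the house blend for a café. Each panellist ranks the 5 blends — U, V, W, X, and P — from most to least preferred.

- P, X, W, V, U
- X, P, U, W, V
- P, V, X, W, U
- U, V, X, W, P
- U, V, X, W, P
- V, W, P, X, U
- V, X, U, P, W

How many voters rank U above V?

Ballots ranking U above V: 3.
Ballots ranking V above U: 4.
So 3 of 7 voters prefer U to V.

3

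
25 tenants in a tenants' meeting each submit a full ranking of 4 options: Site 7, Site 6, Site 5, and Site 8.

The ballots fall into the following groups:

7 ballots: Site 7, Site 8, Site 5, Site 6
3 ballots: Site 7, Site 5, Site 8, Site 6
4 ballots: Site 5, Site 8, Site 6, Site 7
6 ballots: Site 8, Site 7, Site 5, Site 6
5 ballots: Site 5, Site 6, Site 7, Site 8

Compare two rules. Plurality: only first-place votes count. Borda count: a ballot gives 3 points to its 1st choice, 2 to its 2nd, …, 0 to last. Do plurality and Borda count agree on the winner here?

Plurality first-place counts: Site 7 10, Site 6 0, Site 5 9, Site 8 6 → Site 7.
Borda totals: Site 7 47, Site 6 14, Site 5 46, Site 8 43 → Site 7.
The two rules agree on Site 7.

Yes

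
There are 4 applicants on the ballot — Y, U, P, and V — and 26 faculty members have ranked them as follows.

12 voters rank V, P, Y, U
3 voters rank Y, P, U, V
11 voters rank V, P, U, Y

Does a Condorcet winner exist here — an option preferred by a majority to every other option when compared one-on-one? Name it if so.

V

Head-to-head results (26 voters total):
Y vs U: Y wins 15–11.
Y vs P: P wins 23–3.
Y vs V: V wins 23–3.
U vs P: P wins 26–0.
U vs V: V wins 23–3.
P vs V: V wins 23–3.
V beats each rival — Y (23–3), U (23–3), P (23–3) — so V is the Condorcet winner.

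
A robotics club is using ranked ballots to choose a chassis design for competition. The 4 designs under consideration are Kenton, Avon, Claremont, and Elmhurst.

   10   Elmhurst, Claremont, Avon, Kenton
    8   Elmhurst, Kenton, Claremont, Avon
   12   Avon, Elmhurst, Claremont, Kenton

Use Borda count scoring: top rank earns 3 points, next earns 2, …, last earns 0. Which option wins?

Borda scores:
  Kenton: 10·0 + 8·2 + 12·0 = 16
  Avon: 10·1 + 8·0 + 12·3 = 46
  Claremont: 10·2 + 8·1 + 12·1 = 40
  Elmhurst: 10·3 + 8·3 + 12·2 = 78
Elmhurst has the highest total.

Elmhurst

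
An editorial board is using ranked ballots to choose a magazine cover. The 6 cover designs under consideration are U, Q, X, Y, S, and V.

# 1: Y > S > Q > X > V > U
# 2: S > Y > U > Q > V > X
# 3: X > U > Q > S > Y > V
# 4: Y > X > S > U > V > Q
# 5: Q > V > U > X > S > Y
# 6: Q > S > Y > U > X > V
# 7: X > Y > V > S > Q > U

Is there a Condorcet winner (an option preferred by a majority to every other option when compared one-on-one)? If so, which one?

No Condorcet winner

Head-to-head results (7 voters total):
U vs Q: Q wins 4–3.
U vs X: X wins 4–3.
U vs Y: Y wins 5–2.
U vs S: S wins 5–2.
U vs V: U wins 4–3.
Q vs X: Q wins 4–3.
Q vs Y: Y wins 4–3.
Q vs S: S wins 4–3.
Q vs V: Q wins 5–2.
X vs Y: Y wins 4–3.
X vs S: X wins 4–3.
X vs V: X wins 5–2.
Y vs S: S wins 4–3.
Y vs V: Y wins 6–1.
S vs V: S wins 5–2.
No candidate beats all others: Q beats X beats S beats Q, a majority cycle.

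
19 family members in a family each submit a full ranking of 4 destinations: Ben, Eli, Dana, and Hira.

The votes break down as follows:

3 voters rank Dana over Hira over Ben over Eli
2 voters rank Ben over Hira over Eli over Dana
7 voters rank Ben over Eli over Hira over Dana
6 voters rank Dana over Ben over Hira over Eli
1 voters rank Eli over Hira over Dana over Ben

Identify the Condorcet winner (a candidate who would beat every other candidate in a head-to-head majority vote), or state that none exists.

Head-to-head results (19 voters total):
Ben vs Eli: Ben wins 18–1.
Ben vs Dana: Dana wins 10–9.
Ben vs Hira: Ben wins 15–4.
Eli vs Dana: Eli wins 10–9.
Eli vs Hira: Hira wins 11–8.
Dana vs Hira: Hira wins 10–9.
No candidate beats all others: Ben beats Eli beats Dana beats Ben, a majority cycle.

None — there is no Condorcet winner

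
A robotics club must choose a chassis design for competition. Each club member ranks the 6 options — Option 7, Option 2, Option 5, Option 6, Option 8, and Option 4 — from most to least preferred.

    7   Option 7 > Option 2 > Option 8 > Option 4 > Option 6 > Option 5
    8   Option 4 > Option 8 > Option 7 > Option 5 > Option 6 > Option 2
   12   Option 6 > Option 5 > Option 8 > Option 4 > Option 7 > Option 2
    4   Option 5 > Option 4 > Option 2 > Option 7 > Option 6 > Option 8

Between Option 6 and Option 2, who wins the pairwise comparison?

Ballots ranking Option 6 above Option 2: 8+12 = 20.
Ballots ranking Option 2 above Option 6: 7+4 = 11.
Option 6 wins the head-to-head, 20–11.

Option 6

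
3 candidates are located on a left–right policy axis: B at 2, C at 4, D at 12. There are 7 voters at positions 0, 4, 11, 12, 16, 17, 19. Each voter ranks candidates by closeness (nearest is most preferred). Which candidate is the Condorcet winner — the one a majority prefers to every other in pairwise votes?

D

With single-peaked preferences on a line, the Condorcet winner is the candidate closest to the median voter.
The median voter (position 12) is closest to D at 12.
Check: D vs B — voters closer to D: 5 of 7.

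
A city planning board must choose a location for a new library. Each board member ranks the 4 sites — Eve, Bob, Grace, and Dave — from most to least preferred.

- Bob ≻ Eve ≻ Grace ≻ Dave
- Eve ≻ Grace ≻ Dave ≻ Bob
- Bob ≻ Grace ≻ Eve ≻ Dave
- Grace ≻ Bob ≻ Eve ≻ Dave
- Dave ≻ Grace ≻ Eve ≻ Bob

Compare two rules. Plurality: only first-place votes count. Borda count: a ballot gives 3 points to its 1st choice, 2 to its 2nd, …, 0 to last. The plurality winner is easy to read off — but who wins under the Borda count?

Plurality first-place counts: Eve 1, Bob 2, Grace 1, Dave 1 → Bob.
Borda totals: Eve 8, Bob 8, Grace 10, Dave 4 → Grace.

Grace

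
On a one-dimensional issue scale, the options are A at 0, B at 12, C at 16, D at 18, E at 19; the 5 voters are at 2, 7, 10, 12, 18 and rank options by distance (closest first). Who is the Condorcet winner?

With single-peaked preferences on a line, the Condorcet winner is the candidate closest to the median voter.
The median voter (position 10) is closest to B at 12.
Check: B vs A — voters closer to B: 4 of 5.

B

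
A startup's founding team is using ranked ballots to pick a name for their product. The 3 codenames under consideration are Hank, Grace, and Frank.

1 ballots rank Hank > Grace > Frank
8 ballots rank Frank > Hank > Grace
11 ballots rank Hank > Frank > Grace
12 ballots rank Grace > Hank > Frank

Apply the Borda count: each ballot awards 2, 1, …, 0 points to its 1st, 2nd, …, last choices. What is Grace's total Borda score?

25

Borda scores:
  Hank: 2 + 8·1 + 11·2 + 12·1 = 44
  Grace: 1 + 8·0 + 11·0 + 12·2 = 25
  Frank: 0 + 8·2 + 11·1 + 12·0 = 27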